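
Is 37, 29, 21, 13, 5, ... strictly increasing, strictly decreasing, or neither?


Differences: -8, -8, -8, -8
All differences < 0 → strictly DECREASING

Monotonically decreasing


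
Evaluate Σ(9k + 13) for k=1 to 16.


Σ(9k+13) = 9·Σk + 13·n
= 9·136 + 13·16
= 1224 + 208 = 1432

Σ = 1432


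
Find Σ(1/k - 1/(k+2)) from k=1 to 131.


Telescoping with gap 2: two head and two tail terms survive.
= (1 + 1/2) - (1/132 + 1/133)
= 3/2 - 1/132 - 1/133 = 26069/17556

Sum = 26069/17556


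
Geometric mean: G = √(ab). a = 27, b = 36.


GM = √(27×36) = √972 = 31.1769

GM = 31.1769


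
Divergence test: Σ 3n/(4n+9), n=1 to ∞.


lim(n→∞) 3n/(4n+9) = 3/4 = 3/4  (divide numerator and denominator by n)
lim aₙ = 3/4 ≠ 0 → series DIVERGES

Diverges (lim aₙ = 3/4 ≠ 0)


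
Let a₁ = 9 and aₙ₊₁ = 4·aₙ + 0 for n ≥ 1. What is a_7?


Computing step by step:
a_1 = 9
a_2 = 36
a_3 = 144
a_4 = 576
a_5 = 2304
a_6 = 9216
a_7 = 36864


a_7 = 36864


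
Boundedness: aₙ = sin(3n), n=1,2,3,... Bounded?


For all n, -1 ≤ sin(3n) ≤ 1, so -1 ≤ sin(3n) ≤ 1
Lower bound: -1, Upper bound: 1
The sequence IS bounded

Bounded (-1 ≤ aₙ ≤ 1)


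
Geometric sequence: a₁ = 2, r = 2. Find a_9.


aₙ = a₁·r^(n-1)
= 2×2^8
= 2×256
= 512

a_9 = 512


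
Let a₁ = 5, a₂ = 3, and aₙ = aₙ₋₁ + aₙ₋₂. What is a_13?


Computing iteratively: 5, 3, 8, 11, 19, 30, 49, 79, 128, 207, 335, 542, ...
a_13 = 877

a_13 = 877


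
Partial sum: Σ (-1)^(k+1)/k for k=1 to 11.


S = 1 - 1/2 + 1/3 - 1/4 + 1/5 - 1/6 + 1/7 - 1/8 ± ...
= 0.7365
(Full series converges to +ln(2) ≈ +0.6931)

S_11 = 0.7365


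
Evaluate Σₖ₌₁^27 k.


n(n+1)/2 = 27×28/2 = 756/2 = 378

Σk = 378


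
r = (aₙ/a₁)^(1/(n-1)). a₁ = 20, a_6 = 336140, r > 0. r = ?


r^(n-1) = aₙ/a₁
r^5 = 336140/20 = 16807
r = 16807^(1/5)
= 7

r = 7


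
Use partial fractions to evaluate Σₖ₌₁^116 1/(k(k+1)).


1/(k(k+1)) = 1/k - 1/(k+1) (partial fractions)
Telescoping: Σ = 1 - 1/117 = 116/117

Sum = 116/117


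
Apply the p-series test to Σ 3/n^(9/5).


p-series test: Σ c/n^p converges if p > 1, diverges if p ≤ 1 (constant c > 0 doesn't affect convergence).
p = 9/5
9/5 > 1 → CONVERGES

Converges (p = 9/5 > 1)


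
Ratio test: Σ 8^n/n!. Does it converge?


aₙ = 8^n/n!
a_{n+1}/aₙ = 8^(n+1)/(n+1)! × n!/8^n
= 8/(n+1)
L = lim(n→∞) 8/(n+1) = 0
L < 1 → series CONVERGES

Converges (ratio test: L = 0 < 1)


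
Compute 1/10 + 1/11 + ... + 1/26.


Σₖ₌10^26 1/k = 1/10 + 1/11 + 1/12 + ... + 1/26
= 27452509171/26771144400
≈ 1.0255

Sum = 27452509171/26771144400 ≈ 1.0255


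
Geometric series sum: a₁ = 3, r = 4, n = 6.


Sₙ = 3×(4^6 - 1)/(4 - 1)
= 3×(4096 - 1)/3
= 3×4095/3
= 4095

S_6 = 4095


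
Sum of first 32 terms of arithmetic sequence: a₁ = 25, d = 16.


aₙ = 25 + (32-1)×16 = 521
Sₙ = n(a₁+aₙ)/2 = 32×(25+521)/2
= 32×546/2 = 8736

S_32 = 8736


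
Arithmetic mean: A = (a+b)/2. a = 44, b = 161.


AM = (44 + 161)/2 = 205/2 = 102.5

AM = 102.5


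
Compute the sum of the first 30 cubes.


n(n+1)/2 = 30×31/2 = 465
Σk³ = 465² = 216225

Σk³ = 216225


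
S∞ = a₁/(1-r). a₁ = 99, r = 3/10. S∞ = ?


S∞ = a₁/(1-r) = 99/(1 - 3/10)
= 99/(7/10)
= 990/7

S∞ = 990/7


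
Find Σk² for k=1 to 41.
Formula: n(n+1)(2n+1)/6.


n = 41
n(n+1)(2n+1)/6 = 41×42×83/6
= 142926/6 = 23821

Σk² = 23821


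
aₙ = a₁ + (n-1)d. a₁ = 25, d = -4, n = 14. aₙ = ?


aₙ = a₁ + (n-1)d
= 25 + (14-1)×-4
= 25 - 52
= -27

a_14 = -27


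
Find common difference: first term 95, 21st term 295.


d = (aₙ - a₁)/(n-1)
= (295 - 95)/(21-1)
= 200/20 = 10

d = 10


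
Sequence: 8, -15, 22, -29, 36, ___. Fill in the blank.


Pattern: alternating sign, magnitude arithmetic (d=7)
Terms: 8, -15, 22, -29, 36
Next term = -43

Next term = -43


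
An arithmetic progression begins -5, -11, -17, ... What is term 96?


aₙ = a₁ + (n-1)d
= -5 + (96-1)×-6
= -5 - 570
= -575

a_96 = -575


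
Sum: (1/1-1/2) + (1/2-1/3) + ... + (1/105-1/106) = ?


Telescoping: adjacent terms cancel.
= 1/1 - 1/106
= 1 - 1/106 = 105/106

Sum = 105/106


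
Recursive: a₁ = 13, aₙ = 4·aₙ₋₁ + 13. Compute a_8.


Computing step by step:
a_1 = 13
a_2 = 65
a_3 = 273
a_4 = 1105
a_5 = 4433
a_6 = 17745
a_7 = 70993
a_8 = 283985


a_8 = 283985


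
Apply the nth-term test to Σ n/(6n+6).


lim(n→∞) n/(6n+6) = 1/6 = 1/6  (divide numerator and denominator by n)
lim aₙ = 1/6 ≠ 0 → series DIVERGES

Diverges (lim aₙ = 1/6 ≠ 0)


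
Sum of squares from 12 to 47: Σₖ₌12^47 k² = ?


Σₖ₌12^47 k² = Σₖ₌₁^47 k² − Σₖ₌₁^11 k²
= 47·48·95/6 − 11·12·23/6
= 35720 − 506 = 35214

Σk² = 35214


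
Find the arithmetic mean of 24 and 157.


AM = (24 + 157)/2 = 181/2 = 90.5

AM = 90.5


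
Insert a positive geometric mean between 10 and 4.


GM = √(10×4) = √40 = 6.3246

GM = 6.3246


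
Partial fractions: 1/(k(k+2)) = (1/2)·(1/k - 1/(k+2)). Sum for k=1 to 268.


1/(k(k+2)) = (1/2)·(1/k - 1/(k+2)) (partial fractions)
Telescoping: Σ = (1/2)·(1 + 1/2 - 1/269 - 1/270) = 54203/72630

Sum = 54203/72630


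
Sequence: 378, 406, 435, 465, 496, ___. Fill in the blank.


Pattern: triangular numbers: n(n+1)/2
Terms: 378, 406, 435, 465, 496
Next term = 528

Next term = 528


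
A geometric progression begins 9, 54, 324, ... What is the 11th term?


aₙ = a₁·r^(n-1)
= 9×6^10
= 9×60466176
= 544195584

a_11 = 544195584


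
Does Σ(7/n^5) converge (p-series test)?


p-series test: Σ c/n^p converges if p > 1, diverges if p ≤ 1 (constant c > 0 doesn't affect convergence).
p = 5
5 > 1 → CONVERGES

Converges (p = 5 > 1)


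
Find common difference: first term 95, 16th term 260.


d = (aₙ - a₁)/(n-1)
= (260 - 95)/(16-1)
= 165/15 = 11

d = 11


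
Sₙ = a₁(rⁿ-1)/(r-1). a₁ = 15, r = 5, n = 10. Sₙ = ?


Sₙ = 15×(5^10 - 1)/(5 - 1)
= 15×(9765625 - 1)/4
= 15×9765624/4
= 36621090

S_10 = 36621090


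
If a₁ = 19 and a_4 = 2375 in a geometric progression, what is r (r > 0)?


r^(n-1) = aₙ/a₁
r^3 = 2375/19 = 125
r = 125^(1/3)
= 5

r = 5


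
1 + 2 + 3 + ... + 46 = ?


n(n+1)/2 = 46×47/2 = 2162/2 = 1081

Σk = 1081


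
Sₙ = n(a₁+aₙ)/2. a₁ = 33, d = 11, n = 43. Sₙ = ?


aₙ = 33 + (43-1)×11 = 495
Sₙ = n(a₁+aₙ)/2 = 43×(33+495)/2
= 43×528/2 = 11352

S_43 = 11352


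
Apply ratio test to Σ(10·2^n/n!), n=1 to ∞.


aₙ = 10·2^n/n!
a_{n+1}/aₙ = 2^(n+1)/(n+1)! × n!/2^n  (constant 10 cancels)
= 2/(n+1)
L = lim(n→∞) 2/(n+1) = 0
L < 1 → series CONVERGES

Converges (ratio test: L = 0 < 1)


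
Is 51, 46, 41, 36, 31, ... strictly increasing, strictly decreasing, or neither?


Differences: -5, -5, -5, -5
All differences < 0 → strictly DECREASING

Monotonically decreasing


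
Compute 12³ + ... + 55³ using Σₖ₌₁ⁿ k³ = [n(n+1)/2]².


Σₖ₌12^55 k³ = [55·56/2]² − [11·12/2]²
= 2371600 − 4356 = 2367244

Σk³ = 2367244


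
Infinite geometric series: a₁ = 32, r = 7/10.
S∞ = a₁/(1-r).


S∞ = a₁/(1-r) = 32/(1 - 7/10)
= 32/(3/10)
= 320/3

S∞ = 320/3


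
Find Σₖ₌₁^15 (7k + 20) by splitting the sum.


Σ(7k+20) = 7·Σk + 20·n
= 7·120 + 20·15
= 840 + 300 = 1140

Σ = 1140


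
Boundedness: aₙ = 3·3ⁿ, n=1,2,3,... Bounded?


aₙ = 3·3ⁿ → as n→∞, aₙ→∞ (since base 3 > 1)
No finite upper bound exists
The sequence is UNBOUNDED

Unbounded (aₙ → ∞ as n → ∞)


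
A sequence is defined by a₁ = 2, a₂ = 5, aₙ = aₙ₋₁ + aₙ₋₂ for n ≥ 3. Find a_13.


Computing iteratively: 2, 5, 7, 12, 19, 31, 50, 81, 131, 212, 343, 555, ...
a_13 = 898

a_13 = 898


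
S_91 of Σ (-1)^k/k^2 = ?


S = -1 + 1/4 - 1/9 + 1/16 - 1/25 + 1/36 - 1/49 + 1/64 ± ...
= -0.8225
(Full series converges to -π²/12 ≈ -0.8225)

S_91 = -0.8225


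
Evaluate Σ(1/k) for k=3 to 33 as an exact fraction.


Σₖ₌3^33 1/k = 1/3 + 1/4 + 1/5 + ... + 1/33
= 33984696501949/13127595717600
≈ 2.5888

Sum = 33984696501949/13127595717600 ≈ 2.5888


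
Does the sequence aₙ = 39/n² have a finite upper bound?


a₁ = 39, a₂ = 39/4, a₃ = 39/9, ...
0 < aₙ ≤ 39 for all n ≥ 1
The sequence IS bounded

Bounded (0 < aₙ ≤ 39)


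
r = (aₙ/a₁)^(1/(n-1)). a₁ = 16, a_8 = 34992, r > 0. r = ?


r^(n-1) = aₙ/a₁
r^7 = 34992/16 = 2187
r = 2187^(1/7)
= 3

r = 3


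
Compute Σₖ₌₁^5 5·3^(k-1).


Sₙ = 5×(3^5 - 1)/(3 - 1)
= 5×(243 - 1)/2
= 5×242/2
= 605

S_5 = 605


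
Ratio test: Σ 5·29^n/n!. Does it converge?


aₙ = 5·29^n/n!
a_{n+1}/aₙ = 29^(n+1)/(n+1)! × n!/29^n  (constant 5 cancels)
= 29/(n+1)
L = lim(n→∞) 29/(n+1) = 0
L < 1 → series CONVERGES

Converges (ratio test: L = 0 < 1)


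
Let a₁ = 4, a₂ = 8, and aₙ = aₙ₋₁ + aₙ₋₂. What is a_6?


Computing iteratively: 4, 8, 12, 20, 32, 52
a_6 = 52

a_6 = 52


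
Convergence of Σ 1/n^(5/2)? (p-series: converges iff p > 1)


p-series test: Σ c/n^p converges if p > 1, diverges if p ≤ 1 (constant c > 0 doesn't affect convergence).
p = 5/2
5/2 > 1 → CONVERGES

Converges (p = 5/2 > 1)


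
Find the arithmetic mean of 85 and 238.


AM = (85 + 238)/2 = 323/2 = 161.5

AM = 161.5


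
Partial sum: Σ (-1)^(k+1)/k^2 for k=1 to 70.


S = 1 - 1/4 + 1/9 - 1/16 + 1/25 - 1/36 + 1/49 - 1/64 ± ...
= 0.8224
(Full series converges to +π²/12 ≈ +0.8225)

S_70 = 0.8224


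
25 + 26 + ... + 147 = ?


Σₖ₌25^147 k = Σₖ₌₁^147 k − Σₖ₌₁^24 k
= 147·148/2 − 24·25/2
= 10878 − 300 = 10578

Σk = 10578


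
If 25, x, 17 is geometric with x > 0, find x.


GM = √(25×17) = √425 = 20.6155

GM = 20.6155


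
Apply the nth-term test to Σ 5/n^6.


lim(n→∞) 5/n^6 = 0
lim aₙ = 0 → nth-term test is INCONCLUSIVE
(Need other tests; this is actually a convergent p-series with p=6 > 1)

Inconclusive (lim aₙ = 0; need another test)


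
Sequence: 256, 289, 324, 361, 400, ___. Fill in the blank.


Pattern: perfect squares: n²
Terms: 256, 289, 324, 361, 400
Next term = 441

Next term = 441


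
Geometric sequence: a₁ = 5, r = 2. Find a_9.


aₙ = a₁·r^(n-1)
= 5×2^8
= 5×256
= 1280

a_9 = 1280


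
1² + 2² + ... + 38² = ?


n = 38
n(n+1)(2n+1)/6 = 38×39×77/6
= 114114/6 = 19019

Σk² = 19019


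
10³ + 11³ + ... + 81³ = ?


Σₖ₌10^81 k³ = [81·82/2]² − [9·10/2]²
= 11029041 − 2025 = 11027016

Σk³ = 11027016


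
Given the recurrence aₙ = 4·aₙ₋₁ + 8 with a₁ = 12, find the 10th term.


Computing step by step:
a_1 = 12
a_2 = 56
a_3 = 232
a_4 = 936
a_5 = 3752
a_6 = 15016
a_7 = 60072
a_8 = 240296
a_9 = 961192
a_10 = 3844776


a_10 = 3844776


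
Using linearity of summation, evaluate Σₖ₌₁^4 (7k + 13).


Σ(7k+13) = 7·Σk + 13·n
= 7·10 + 13·4
= 70 + 52 = 122

Σ = 122


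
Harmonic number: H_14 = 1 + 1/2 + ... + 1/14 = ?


H_14 = 1/1 + 1/2 + 1/3 + ... + 1/14
= 1171733/360360
≈ 3.2516

H_14 = 1171733/360360 ≈ 3.2516


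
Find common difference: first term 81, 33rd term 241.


d = (aₙ - a₁)/(n-1)
= (241 - 81)/(33-1)
= 160/32 = 5

d = 5


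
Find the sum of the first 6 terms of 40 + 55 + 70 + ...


aₙ = 40 + (6-1)×15 = 115
Sₙ = n(a₁+aₙ)/2 = 6×(40+115)/2
= 6×155/2 = 465

S_6 = 465


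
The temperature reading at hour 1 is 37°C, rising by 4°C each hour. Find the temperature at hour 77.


aₙ = a₁ + (n-1)d
= 37 + (77-1)×4
= 37 + 304
= 341

a_77 = 341


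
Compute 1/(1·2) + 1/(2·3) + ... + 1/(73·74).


1/(k(k+1)) = 1/k - 1/(k+1) (partial fractions)
Telescoping: Σ = 1 - 1/74 = 73/74

Sum = 73/74


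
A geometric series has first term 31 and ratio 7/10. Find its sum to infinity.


S∞ = a₁/(1-r) = 31/(1 - 7/10)
= 31/(3/10)
= 310/3

S∞ = 310/3


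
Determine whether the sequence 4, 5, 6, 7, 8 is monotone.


Differences: 1, 1, 1, 1
All differences > 0 → strictly INCREASING

Monotonically increasing


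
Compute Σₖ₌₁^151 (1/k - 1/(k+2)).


Telescoping with gap 2: two head and two tail terms survive.
= (1 + 1/2) - (1/152 + 1/153)
= 3/2 - 1/152 - 1/153 = 34579/23256

Sum = 34579/23256


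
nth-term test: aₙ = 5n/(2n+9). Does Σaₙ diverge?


lim(n→∞) 5n/(2n+9) = 5/2 = 5/2  (divide numerator and denominator by n)
lim aₙ = 5/2 ≠ 0 → series DIVERGES

Diverges (lim aₙ = 5/2 ≠ 0)


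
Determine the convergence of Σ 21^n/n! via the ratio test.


aₙ = 21^n/n!
a_{n+1}/aₙ = 21^(n+1)/(n+1)! × n!/21^n
= 21/(n+1)
L = lim(n→∞) 21/(n+1) = 0
L < 1 → series CONVERGES

Converges (ratio test: L = 0 < 1)


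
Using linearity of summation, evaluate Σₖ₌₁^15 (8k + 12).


Σ(8k+12) = 8·Σk + 12·n
= 8·120 + 12·15
= 960 + 180 = 1140

Σ = 1140


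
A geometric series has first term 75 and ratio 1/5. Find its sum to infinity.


S∞ = a₁/(1-r) = 75/(1 - 1/5)
= 75/(4/5)
= 375/4

S∞ = 375/4


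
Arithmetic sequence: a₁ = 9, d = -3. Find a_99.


aₙ = a₁ + (n-1)d
= 9 + (99-1)×-3
= 9 - 294
= -285

a_99 = -285


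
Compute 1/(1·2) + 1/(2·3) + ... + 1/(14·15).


1/(k(k+1)) = 1/k - 1/(k+1) (partial fractions)
Telescoping: Σ = 1 - 1/15 = 14/15

Sum = 14/15


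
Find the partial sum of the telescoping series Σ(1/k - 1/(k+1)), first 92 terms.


Telescoping: adjacent terms cancel.
= 1/1 - 1/93
= 1 - 1/93 = 92/93

Sum = 92/93


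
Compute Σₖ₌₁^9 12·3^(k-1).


Sₙ = 12×(3^9 - 1)/(3 - 1)
= 12×(19683 - 1)/2
= 12×19682/2
= 118092

S_9 = 118092


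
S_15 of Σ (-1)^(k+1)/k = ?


S = 1 - 1/2 + 1/3 - 1/4 + 1/5 - 1/6 + 1/7 - 1/8 ± ...
= 0.7254
(Full series converges to +ln(2) ≈ +0.6931)

S_15 = 0.7254


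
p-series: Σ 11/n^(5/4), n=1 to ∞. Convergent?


p-series test: Σ c/n^p converges if p > 1, diverges if p ≤ 1 (constant c > 0 doesn't affect convergence).
p = 5/4
5/4 > 1 → CONVERGES

Converges (p = 5/4 > 1)


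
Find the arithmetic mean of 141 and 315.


AM = (141 + 315)/2 = 456/2 = 228

AM = 228


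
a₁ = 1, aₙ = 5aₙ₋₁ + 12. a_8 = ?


Computing step by step:
a_1 = 1
a_2 = 17
a_3 = 97
a_4 = 497
a_5 = 2497
a_6 = 12497
a_7 = 62497
a_8 = 312497


a_8 = 312497


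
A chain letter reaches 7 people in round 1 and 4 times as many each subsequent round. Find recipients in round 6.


aₙ = a₁·r^(n-1)
= 7×4^5
= 7×1024
= 7168

a_6 = 7168


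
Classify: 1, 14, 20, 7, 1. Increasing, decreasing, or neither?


Differences: 13, 6, -13, -6
Difference at position 1 is +13 (> 0) but position 3 is -13 (< 0) — sequence both rises and falls
→ NOT monotonic

Not monotonic


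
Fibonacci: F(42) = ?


Fibonacci sequence: 1, 1, 2, 3, 5, 8, 13, 21, 34, 55, 89, ...
F(42) = 267914296

F(42) = 267914296


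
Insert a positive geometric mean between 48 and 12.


GM = √(48×12) = √576 = 24

GM = 24


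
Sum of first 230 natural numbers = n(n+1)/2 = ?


n(n+1)/2 = 230×231/2 = 53130/2 = 26565

Σk = 26565


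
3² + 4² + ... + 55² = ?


Σₖ₌3^55 k² = Σₖ₌₁^55 k² − Σₖ₌₁^2 k²
= 55·56·111/6 − 2·3·5/6
= 56980 − 5 = 56975

Σk² = 56975


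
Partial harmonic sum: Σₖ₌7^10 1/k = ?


Σₖ₌7^10 1/k = 1/7 + 1/8 + 1/9 + 1/10
= 1207/2520
≈ 0.479

Sum = 1207/2520 ≈ 0.479


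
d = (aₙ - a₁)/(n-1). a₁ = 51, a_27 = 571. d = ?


d = (aₙ - a₁)/(n-1)
= (571 - 51)/(27-1)
= 520/26 = 20

d = 20


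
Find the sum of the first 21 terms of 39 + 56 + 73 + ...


aₙ = 39 + (21-1)×17 = 379
Sₙ = n(a₁+aₙ)/2 = 21×(39+379)/2
= 21×418/2 = 4389

S_21 = 4389


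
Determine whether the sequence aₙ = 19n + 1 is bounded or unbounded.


aₙ = 19n + 1 → as n→∞, aₙ→∞
No finite upper bound exists
The sequence is UNBOUNDED

Unbounded (aₙ → ∞ as n → ∞)


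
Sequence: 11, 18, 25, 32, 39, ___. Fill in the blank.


Pattern: arithmetic (d=7)
Terms: 11, 18, 25, 32, 39
Next term = 46

Next term = 46


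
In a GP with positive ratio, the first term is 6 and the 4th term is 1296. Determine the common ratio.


r^(n-1) = aₙ/a₁
r^3 = 1296/6 = 216
r = 216^(1/3)
= 6

r = 6


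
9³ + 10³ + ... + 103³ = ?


Σₖ₌9^103 k³ = [103·104/2]² − [8·9/2]²
= 28686736 − 1296 = 28685440

Σk³ = 28685440


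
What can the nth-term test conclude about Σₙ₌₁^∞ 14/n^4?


lim(n→∞) 14/n^4 = 0
lim aₙ = 0 → nth-term test is INCONCLUSIVE
(Need other tests; this is actually a convergent p-series with p=4 > 1)

Inconclusive (lim aₙ = 0; need another test)


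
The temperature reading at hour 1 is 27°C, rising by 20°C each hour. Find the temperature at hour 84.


aₙ = a₁ + (n-1)d
= 27 + (84-1)×20
= 27 + 1660
= 1687

a_84 = 1687


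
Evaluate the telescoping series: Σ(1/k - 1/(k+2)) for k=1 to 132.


Telescoping with gap 2: two head and two tail terms survive.
= (1 + 1/2) - (1/133 + 1/134)
= 3/2 - 1/133 - 1/134 = 13233/8911

Sum = 13233/8911


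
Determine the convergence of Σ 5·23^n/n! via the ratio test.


aₙ = 5·23^n/n!
a_{n+1}/aₙ = 23^(n+1)/(n+1)! × n!/23^n  (constant 5 cancels)
= 23/(n+1)
L = lim(n→∞) 23/(n+1) = 0
L < 1 → series CONVERGES

Converges (ratio test: L = 0 < 1)


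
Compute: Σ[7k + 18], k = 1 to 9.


Σ(7k+18) = 7·Σk + 18·n
= 7·45 + 18·9
= 315 + 162 = 477

Σ = 477


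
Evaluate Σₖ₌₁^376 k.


n(n+1)/2 = 376×377/2 = 141752/2 = 70876

Σk = 70876


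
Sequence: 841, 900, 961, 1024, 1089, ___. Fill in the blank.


Pattern: perfect squares: n²
Terms: 841, 900, 961, 1024, 1089
Next term = 1156

Next term = 1156


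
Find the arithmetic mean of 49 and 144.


AM = (49 + 144)/2 = 193/2 = 96.5

AM = 96.5


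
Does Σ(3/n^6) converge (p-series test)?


p-series test: Σ c/n^p converges if p > 1, diverges if p ≤ 1 (constant c > 0 doesn't affect convergence).
p = 6
6 > 1 → CONVERGES

Converges (p = 6 > 1)


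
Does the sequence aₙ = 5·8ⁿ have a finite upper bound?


aₙ = 5·8ⁿ → as n→∞, aₙ→∞ (since base 8 > 1)
No finite upper bound exists
The sequence is UNBOUNDED

Unbounded (aₙ → ∞ as n → ∞)


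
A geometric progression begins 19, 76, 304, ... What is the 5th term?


aₙ = a₁·r^(n-1)
= 19×4^4
= 19×256
= 4864

a_5 = 4864


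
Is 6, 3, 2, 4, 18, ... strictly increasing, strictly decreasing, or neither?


Differences: -3, -1, 2, 14
Difference at position 3 is +2 (> 0) but position 1 is -3 (< 0) — sequence both rises and falls
→ NOT monotonic

Not monotonic


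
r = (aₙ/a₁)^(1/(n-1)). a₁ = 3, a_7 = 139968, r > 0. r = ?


r^(n-1) = aₙ/a₁
r^6 = 139968/3 = 46656
r = 46656^(1/6)
= ±6; taking r > 0 gives r = 6

r = 6


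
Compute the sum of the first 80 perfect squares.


n = 80
n(n+1)(2n+1)/6 = 80×81×161/6
= 1043280/6 = 173880

Σk² = 173880


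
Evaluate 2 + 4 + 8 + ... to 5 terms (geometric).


Sₙ = 2×(2^5 - 1)/(2 - 1)
= 2×(32 - 1)/1
= 2×31/1
= 62

S_5 = 62


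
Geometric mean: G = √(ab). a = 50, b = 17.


GM = √(50×17) = √850 = 29.1548

GM = 29.1548


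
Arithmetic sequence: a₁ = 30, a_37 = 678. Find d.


d = (aₙ - a₁)/(n-1)
= (678 - 30)/(37-1)
= 648/36 = 18

d = 18


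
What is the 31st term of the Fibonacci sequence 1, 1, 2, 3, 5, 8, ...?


Fibonacci sequence: 1, 1, 2, 3, 5, 8, 13, 21, 34, 55, 89, ...
F(31) = 1346269

F(31) = 1346269


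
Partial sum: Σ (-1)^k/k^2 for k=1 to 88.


S = -1 + 1/4 - 1/9 + 1/16 - 1/25 + 1/36 - 1/49 + 1/64 ± ...
= -0.8224
(Full series converges to -π²/12 ≈ -0.8225)

S_88 = -0.8224


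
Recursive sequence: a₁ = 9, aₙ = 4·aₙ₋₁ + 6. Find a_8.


Computing step by step:
a_1 = 9
a_2 = 42
a_3 = 174
a_4 = 702
a_5 = 2814
a_6 = 11262
a_7 = 45054
a_8 = 180222


a_8 = 180222


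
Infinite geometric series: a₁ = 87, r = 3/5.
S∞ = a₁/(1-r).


S∞ = a₁/(1-r) = 87/(1 - 3/5)
= 87/(2/5)
= 435/2

S∞ = 435/2


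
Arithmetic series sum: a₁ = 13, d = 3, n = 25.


aₙ = 13 + (25-1)×3 = 85
Sₙ = n(a₁+aₙ)/2 = 25×(13+85)/2
= 25×98/2 = 1225

S_25 = 1225


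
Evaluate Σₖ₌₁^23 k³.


n(n+1)/2 = 23×24/2 = 276
Σk³ = 276² = 76176

Σk³ = 76176


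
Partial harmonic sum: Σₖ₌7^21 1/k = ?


Σₖ₌7^21 1/k = 1/7 + 1/8 + 1/9 + ... + 1/21
= 30918957/25865840
≈ 1.1954

Sum = 30918957/25865840 ≈ 1.1954


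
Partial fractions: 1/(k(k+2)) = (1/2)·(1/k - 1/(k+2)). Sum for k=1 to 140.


1/(k(k+2)) = (1/2)·(1/k - 1/(k+2)) (partial fractions)
Telescoping: Σ = (1/2)·(1 + 1/2 - 1/141 - 1/142) = 14875/20022

Sum = 14875/20022


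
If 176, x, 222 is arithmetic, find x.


AM = (176 + 222)/2 = 398/2 = 199

AM = 199


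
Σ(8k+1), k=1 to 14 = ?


Σ(8k+1) = 8·Σk + 1·n
= 8·105 + 1·14
= 840 + 14 = 854

Σ = 854


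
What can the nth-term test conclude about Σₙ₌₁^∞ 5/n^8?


lim(n→∞) 5/n^8 = 0
lim aₙ = 0 → nth-term test is INCONCLUSIVE
(Need other tests; this is actually a convergent p-series with p=8 > 1)

Inconclusive (lim aₙ = 0; need another test)


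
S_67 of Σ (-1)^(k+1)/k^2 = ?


S = 1 - 1/4 + 1/9 - 1/16 + 1/25 - 1/36 + 1/49 - 1/64 ± ...
= 0.8226
(Full series converges to +π²/12 ≈ +0.8225)

S_67 = 0.8226


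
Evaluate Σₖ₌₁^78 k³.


n(n+1)/2 = 78×79/2 = 3081
Σk³ = 3081² = 9492561

Σk³ = 9492561


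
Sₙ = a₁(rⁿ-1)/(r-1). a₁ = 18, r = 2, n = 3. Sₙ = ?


Sₙ = 18×(2^3 - 1)/(2 - 1)
= 18×(8 - 1)/1
= 18×7/1
= 126

S_3 = 126


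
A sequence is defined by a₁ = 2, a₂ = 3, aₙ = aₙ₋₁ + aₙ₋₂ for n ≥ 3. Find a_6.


Computing iteratively: 2, 3, 5, 8, 13, 21
a_6 = 21

a_6 = 21


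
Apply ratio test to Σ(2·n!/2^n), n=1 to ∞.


aₙ = 2·n!/2^n
a_{n+1}/aₙ = (n+1)!/2^(n+1) × 2^n/n!  (constant 2 cancels)
= (n+1)/2
L = lim(n→∞) (n+1)/2 = ∞
L > 1 → series DIVERGES

Diverges (ratio test: L = ∞ > 1)


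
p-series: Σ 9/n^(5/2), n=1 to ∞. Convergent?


p-series test: Σ c/n^p converges if p > 1, diverges if p ≤ 1 (constant c > 0 doesn't affect convergence).
p = 5/2
5/2 > 1 → CONVERGES

Converges (p = 5/2 > 1)


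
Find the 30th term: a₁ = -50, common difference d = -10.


aₙ = a₁ + (n-1)d
= -50 + (30-1)×-10
= -50 - 290
= -340

a_30 = -340


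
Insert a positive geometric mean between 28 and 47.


GM = √(28×47) = √1316 = 36.2767

GM = 36.2767


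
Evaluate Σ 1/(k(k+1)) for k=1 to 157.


1/(k(k+1)) = 1/k - 1/(k+1) (partial fractions)
Telescoping: Σ = 1 - 1/158 = 157/158

Sum = 157/158


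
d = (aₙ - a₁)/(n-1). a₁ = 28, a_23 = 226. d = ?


d = (aₙ - a₁)/(n-1)
= (226 - 28)/(23-1)
= 198/22 = 9

d = 9


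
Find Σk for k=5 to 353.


Σₖ₌5^353 k = Σₖ₌₁^353 k − Σₖ₌₁^4 k
= 353·354/2 − 4·5/2
= 62481 − 10 = 62471

Σk = 62471


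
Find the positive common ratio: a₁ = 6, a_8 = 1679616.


r^(n-1) = aₙ/a₁
r^7 = 1679616/6 = 279936
r = 279936^(1/7)
= 6

r = 6


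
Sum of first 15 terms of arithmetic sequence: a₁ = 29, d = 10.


aₙ = 29 + (15-1)×10 = 169
Sₙ = n(a₁+aₙ)/2 = 15×(29+169)/2
= 15×198/2 = 1485

S_15 = 1485


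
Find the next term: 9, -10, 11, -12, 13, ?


Pattern: alternating sign, magnitude arithmetic (d=1)
Terms: 9, -10, 11, -12, 13
Next term = -14

Next term = -14


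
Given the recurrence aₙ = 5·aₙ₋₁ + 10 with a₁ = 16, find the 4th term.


Computing step by step:
a_1 = 16
a_2 = 90
a_3 = 460
a_4 = 2310


a_4 = 2310


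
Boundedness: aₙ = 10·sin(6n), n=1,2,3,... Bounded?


For all n, -1 ≤ sin(6n) ≤ 1, so -10 ≤ 10·sin(6n) ≤ 10
Lower bound: -10, Upper bound: 10
The sequence IS bounded

Bounded (-10 ≤ aₙ ≤ 10)


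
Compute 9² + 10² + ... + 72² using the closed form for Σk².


Σₖ₌9^72 k² = Σₖ₌₁^72 k² − Σₖ₌₁^8 k²
= 72·73·145/6 − 8·9·17/6
= 127020 − 204 = 126816

Σk² = 126816


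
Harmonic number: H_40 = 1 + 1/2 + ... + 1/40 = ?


H_40 = 1/1 + 1/2 + 1/3 + ... + 1/40
= 2078178381193813/485721041551200
≈ 4.2785

H_40 = 2078178381193813/485721041551200 ≈ 4.2785


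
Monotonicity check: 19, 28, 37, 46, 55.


Differences: 9, 9, 9, 9
All differences > 0 → strictly INCREASING

Monotonically increasing


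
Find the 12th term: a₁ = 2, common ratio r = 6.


aₙ = a₁·r^(n-1)
= 2×6^11
= 2×362797056
= 725594112

a_12 = 725594112


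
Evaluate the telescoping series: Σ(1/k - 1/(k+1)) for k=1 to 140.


Telescoping: adjacent terms cancel.
= 1/1 - 1/141
= 1 - 1/141 = 140/141

Sum = 140/141


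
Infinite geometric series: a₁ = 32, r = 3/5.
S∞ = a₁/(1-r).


S∞ = a₁/(1-r) = 32/(1 - 3/5)
= 32/(2/5)
= 80

S∞ = 80


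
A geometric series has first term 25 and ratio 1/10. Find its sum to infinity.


S∞ = a₁/(1-r) = 25/(1 - 1/10)
= 25/(9/10)
= 250/9

S∞ = 250/9


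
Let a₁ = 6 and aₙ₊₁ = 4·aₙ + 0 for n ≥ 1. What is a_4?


Computing step by step:
a_1 = 6
a_2 = 24
a_3 = 96
a_4 = 384


a_4 = 384


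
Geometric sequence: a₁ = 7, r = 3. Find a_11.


aₙ = a₁·r^(n-1)
= 7×3^10
= 7×59049
= 413343

a_11 = 413343


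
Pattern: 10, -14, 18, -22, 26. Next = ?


Pattern: alternating sign, magnitude arithmetic (d=4)
Terms: 10, -14, 18, -22, 26
Next term = -30

Next term = -30


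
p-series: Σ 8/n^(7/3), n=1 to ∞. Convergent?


p-series test: Σ c/n^p converges if p > 1, diverges if p ≤ 1 (constant c > 0 doesn't affect convergence).
p = 7/3
7/3 > 1 → CONVERGES

Converges (p = 7/3 > 1)


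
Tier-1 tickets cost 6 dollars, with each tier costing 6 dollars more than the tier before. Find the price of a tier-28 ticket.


aₙ = a₁ + (n-1)d
= 6 + (28-1)×6
= 6 + 162
= 168

a_28 = 168


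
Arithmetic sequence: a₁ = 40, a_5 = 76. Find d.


d = (aₙ - a₁)/(n-1)
= (76 - 40)/(5-1)
= 36/4 = 9

d = 9


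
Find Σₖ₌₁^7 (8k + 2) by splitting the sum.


Σ(8k+2) = 8·Σk + 2·n
= 8·28 + 2·7
= 224 + 14 = 238

Σ = 238


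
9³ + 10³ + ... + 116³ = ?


Σₖ₌9^116 k³ = [116·117/2]² − [8·9/2]²
= 46049796 − 1296 = 46048500

Σk³ = 46048500


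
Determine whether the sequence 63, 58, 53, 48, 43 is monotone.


Differences: -5, -5, -5, -5
All differences < 0 → strictly DECREASING

Monotonically decreasing


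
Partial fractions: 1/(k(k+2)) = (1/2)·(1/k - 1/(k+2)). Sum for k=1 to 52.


1/(k(k+2)) = (1/2)·(1/k - 1/(k+2)) (partial fractions)
Telescoping: Σ = (1/2)·(1 + 1/2 - 1/53 - 1/54) = 2093/2862

Sum = 2093/2862


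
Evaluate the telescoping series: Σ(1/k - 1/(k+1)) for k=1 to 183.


Telescoping: adjacent terms cancel.
= 1/1 - 1/184
= 1 - 1/184 = 183/184

Sum = 183/184


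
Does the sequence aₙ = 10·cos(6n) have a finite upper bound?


For all n, -1 ≤ cos(6n) ≤ 1, so -10 ≤ 10·cos(6n) ≤ 10
Lower bound: -10, Upper bound: 10
The sequence IS bounded

Bounded (-10 ≤ aₙ ≤ 10)


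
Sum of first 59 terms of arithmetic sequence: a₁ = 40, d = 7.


aₙ = 40 + (59-1)×7 = 446
Sₙ = n(a₁+aₙ)/2 = 59×(40+446)/2
= 59×486/2 = 14337

S_59 = 14337


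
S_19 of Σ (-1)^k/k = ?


S = -1 + 1/2 - 1/3 + 1/4 - 1/5 + 1/6 - 1/7 + 1/8 ± ...
= -0.7188
(Full series converges to -ln(2) ≈ -0.6931)

S_19 = -0.7188


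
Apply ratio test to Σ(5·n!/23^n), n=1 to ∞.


aₙ = 5·n!/23^n
a_{n+1}/aₙ = (n+1)!/23^(n+1) × 23^n/n!  (constant 5 cancels)
= (n+1)/23
L = lim(n→∞) (n+1)/23 = ∞
L > 1 → series DIVERGES

Diverges (ratio test: L = ∞ > 1)


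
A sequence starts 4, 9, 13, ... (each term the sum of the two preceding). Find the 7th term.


Computing iteratively: 4, 9, 13, 22, 35, 57, 92
a_7 = 92

a_7 = 92


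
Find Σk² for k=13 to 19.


Σₖ₌13^19 k² = Σₖ₌₁^19 k² − Σₖ₌₁^12 k²
= 19·20·39/6 − 12·13·25/6
= 2470 − 650 = 1820

Σk² = 1820


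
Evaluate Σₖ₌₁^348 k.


n(n+1)/2 = 348×349/2 = 121452/2 = 60726

Σk = 60726


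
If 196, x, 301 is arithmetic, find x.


AM = (196 + 301)/2 = 497/2 = 248.5

AM = 248.5


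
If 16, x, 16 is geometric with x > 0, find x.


GM = √(16×16) = √256 = 16

GM = 16


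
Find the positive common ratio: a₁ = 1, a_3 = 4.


r^(n-1) = aₙ/a₁
r^2 = 4/1 = 4
r = 4^(1/2)
= ±2; taking r > 0 gives r = 2

r = 2


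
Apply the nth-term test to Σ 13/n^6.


lim(n→∞) 13/n^6 = 0
lim aₙ = 0 → nth-term test is INCONCLUSIVE
(Need other tests; this is actually a convergent p-series with p=6 > 1)

Inconclusive (lim aₙ = 0; need another test)


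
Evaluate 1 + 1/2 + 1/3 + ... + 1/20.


H_20 = 1/1 + 1/2 + 1/3 + ... + 1/20
= 55835135/15519504
≈ 3.5977

H_20 = 55835135/15519504 ≈ 3.5977


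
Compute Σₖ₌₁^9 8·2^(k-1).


Sₙ = 8×(2^9 - 1)/(2 - 1)
= 8×(512 - 1)/1
= 8×511/1
= 4088

S_9 = 4088


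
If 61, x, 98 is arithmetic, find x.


AM = (61 + 98)/2 = 159/2 = 79.5

AM = 79.5


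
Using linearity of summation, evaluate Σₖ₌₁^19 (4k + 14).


Σ(4k+14) = 4·Σk + 14·n
= 4·190 + 14·19
= 760 + 266 = 1026

Σ = 1026


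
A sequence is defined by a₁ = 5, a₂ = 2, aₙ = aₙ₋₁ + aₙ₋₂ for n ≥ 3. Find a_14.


Computing iteratively: 5, 2, 7, 9, 16, 25, 41, 66, 107, 173, 280, 453, ...
a_14 = 1186

a_14 = 1186


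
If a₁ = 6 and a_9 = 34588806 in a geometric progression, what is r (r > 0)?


r^(n-1) = aₙ/a₁
r^8 = 34588806/6 = 5764801
r = 5764801^(1/8)
= ±7; taking r > 0 gives r = 7

r = 7


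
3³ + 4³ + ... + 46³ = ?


Σₖ₌3^46 k³ = [46·47/2]² − [2·3/2]²
= 1168561 − 9 = 1168552

Σk³ = 1168552


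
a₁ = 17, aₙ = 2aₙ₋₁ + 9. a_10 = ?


Computing step by step:
a_1 = 17
a_2 = 43
a_3 = 95
a_4 = 199
a_5 = 407
a_6 = 823
a_7 = 1655
a_8 = 3319
a_9 = 6647
a_10 = 13303


a_10 = 13303


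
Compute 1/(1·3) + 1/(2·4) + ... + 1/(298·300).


1/(k(k+2)) = (1/2)·(1/k - 1/(k+2)) (partial fractions)
Telescoping: Σ = (1/2)·(1 + 1/2 - 1/299 - 1/300) = 133951/179400

Sum = 133951/179400


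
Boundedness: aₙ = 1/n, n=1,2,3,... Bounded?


a₁ = 1, a₂ = 1/2, a₃ = 1/3, ...
0 < aₙ ≤ 1 for all n ≥ 1
Lower bound: 0, Upper bound: 1
The sequence IS bounded

Bounded (0 < aₙ ≤ 1)


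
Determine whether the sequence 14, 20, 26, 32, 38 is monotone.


Differences: 6, 6, 6, 6
All differences > 0 → strictly INCREASING

Monotonically increasing


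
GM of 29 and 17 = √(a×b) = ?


GM = √(29×17) = √493 = 22.2036

GM = 22.2036


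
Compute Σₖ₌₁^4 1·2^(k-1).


Sₙ = 1×(2^4 - 1)/(2 - 1)
= 1×(16 - 1)/1
= 1×15/1
= 15

S_4 = 15


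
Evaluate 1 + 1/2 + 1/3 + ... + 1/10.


H_10 = 1/1 + 1/2 + 1/3 + 1/4 + 1/5 + 1/6 + 1/7 + 1/8 + 1/9 + 1/10
= 7381/2520
≈ 2.929

H_10 = 7381/2520 ≈ 2.929


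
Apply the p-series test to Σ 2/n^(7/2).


p-series test: Σ c/n^p converges if p > 1, diverges if p ≤ 1 (constant c > 0 doesn't affect convergence).
p = 7/2
7/2 > 1 → CONVERGES

Converges (p = 7/2 > 1)


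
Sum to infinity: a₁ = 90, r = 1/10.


S∞ = a₁/(1-r) = 90/(1 - 1/10)
= 90/(9/10)
= 100

S∞ = 100


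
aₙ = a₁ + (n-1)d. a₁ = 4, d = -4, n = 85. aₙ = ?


aₙ = a₁ + (n-1)d
= 4 + (85-1)×-4
= 4 - 336
= -332

a_85 = -332


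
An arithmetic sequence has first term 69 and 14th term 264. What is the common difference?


d = (aₙ - a₁)/(n-1)
= (264 - 69)/(14-1)
= 195/13 = 15

d = 15


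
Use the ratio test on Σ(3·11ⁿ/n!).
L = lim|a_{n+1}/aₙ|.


aₙ = 3·11^n/n!
a_{n+1}/aₙ = 11^(n+1)/(n+1)! × n!/11^n  (constant 3 cancels)
= 11/(n+1)
L = lim(n→∞) 11/(n+1) = 0
L < 1 → series CONVERGES

Converges (ratio test: L = 0 < 1)


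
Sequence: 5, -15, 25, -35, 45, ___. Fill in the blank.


Pattern: alternating sign, magnitude arithmetic (d=10)
Terms: 5, -15, 25, -35, 45
Next term = -55

Next term = -55


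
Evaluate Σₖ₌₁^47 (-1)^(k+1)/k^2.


S = 1 - 1/4 + 1/9 - 1/16 + 1/25 - 1/36 + 1/49 - 1/64 ± ...
= 0.8227
(Full series converges to +π²/12 ≈ +0.8225)

S_47 = 0.8227


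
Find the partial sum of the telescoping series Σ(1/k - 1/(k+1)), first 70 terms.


Telescoping: adjacent terms cancel.
= 1/1 - 1/71
= 1 - 1/71 = 70/71

Sum = 70/71


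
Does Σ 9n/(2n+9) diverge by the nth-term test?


lim(n→∞) 9n/(2n+9) = 9/2 = 9/2  (divide numerator and denominator by n)
lim aₙ = 9/2 ≠ 0 → series DIVERGES

Diverges (lim aₙ = 9/2 ≠ 0)


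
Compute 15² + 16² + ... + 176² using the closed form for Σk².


Σₖ₌15^176 k² = Σₖ₌₁^176 k² − Σₖ₌₁^14 k²
= 176·177·353/6 − 14·15·29/6
= 1832776 − 1015 = 1831761

Σk² = 1831761


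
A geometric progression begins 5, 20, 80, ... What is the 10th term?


aₙ = a₁·r^(n-1)
= 5×4^9
= 5×262144
= 1310720

a_10 = 1310720


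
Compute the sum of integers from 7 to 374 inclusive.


Σₖ₌7^374 k = Σₖ₌₁^374 k − Σₖ₌₁^6 k
= 374·375/2 − 6·7/2
= 70125 − 21 = 70104

Σk = 70104


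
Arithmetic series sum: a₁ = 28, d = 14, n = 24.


aₙ = 28 + (24-1)×14 = 350
Sₙ = n(a₁+aₙ)/2 = 24×(28+350)/2
= 24×378/2 = 4536

S_24 = 4536


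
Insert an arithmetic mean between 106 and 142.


AM = (106 + 142)/2 = 248/2 = 124

AM = 124


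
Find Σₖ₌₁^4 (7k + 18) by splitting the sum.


Σ(7k+18) = 7·Σk + 18·n
= 7·10 + 18·4
= 70 + 72 = 142

Σ = 142


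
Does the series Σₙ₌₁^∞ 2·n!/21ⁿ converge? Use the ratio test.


aₙ = 2·n!/21^n
a_{n+1}/aₙ = (n+1)!/21^(n+1) × 21^n/n!  (constant 2 cancels)
= (n+1)/21
L = lim(n→∞) (n+1)/21 = ∞
L > 1 → series DIVERGES

Diverges (ratio test: L = ∞ > 1)


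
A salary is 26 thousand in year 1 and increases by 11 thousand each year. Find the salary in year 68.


aₙ = a₁ + (n-1)d
= 26 + (68-1)×11
= 26 + 737
= 763

a_68 = 763


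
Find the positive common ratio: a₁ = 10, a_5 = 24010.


r^(n-1) = aₙ/a₁
r^4 = 24010/10 = 2401
r = 2401^(1/4)
= ±7; taking r > 0 gives r = 7

r = 7


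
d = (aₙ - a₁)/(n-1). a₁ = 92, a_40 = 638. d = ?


d = (aₙ - a₁)/(n-1)
= (638 - 92)/(40-1)
= 546/39 = 14

d = 14


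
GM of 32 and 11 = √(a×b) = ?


GM = √(32×11) = √352 = 18.7617

GM = 18.7617


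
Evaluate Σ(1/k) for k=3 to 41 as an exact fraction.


Σₖ₌3^41 1/k = 1/3 + 1/4 + 1/5 + ... + 1/41
= 55819190615098733/19914562703599200
≈ 2.8029

Sum = 55819190615098733/19914562703599200 ≈ 2.8029


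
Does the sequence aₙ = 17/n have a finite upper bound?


a₁ = 17, a₂ = 17/2, a₃ = 17/3, ...
0 < aₙ ≤ 17 for all n ≥ 1
Lower bound: 0, Upper bound: 17
The sequence IS bounded

Bounded (0 < aₙ ≤ 17)


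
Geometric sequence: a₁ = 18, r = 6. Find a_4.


aₙ = a₁·r^(n-1)
= 18×6^3
= 18×216
= 3888

a_4 = 3888


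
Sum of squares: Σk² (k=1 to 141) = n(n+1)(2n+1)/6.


n = 141
n(n+1)(2n+1)/6 = 141×142×283/6
= 5666226/6 = 944371

Σk² = 944371


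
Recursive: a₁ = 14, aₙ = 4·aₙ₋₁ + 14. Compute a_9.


Computing step by step:
a_1 = 14
a_2 = 70
a_3 = 294
a_4 = 1190
a_5 = 4774
a_6 = 19110
a_7 = 76454
a_8 = 305830
a_9 = 1223334


a_9 = 1223334


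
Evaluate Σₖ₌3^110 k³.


Σₖ₌3^110 k³ = [110·111/2]² − [2·3/2]²
= 37271025 − 9 = 37271016

Σk³ = 37271016


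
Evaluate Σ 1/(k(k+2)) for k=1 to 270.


1/(k(k+2)) = (1/2)·(1/k - 1/(k+2)) (partial fractions)
Telescoping: Σ = (1/2)·(1 + 1/2 - 1/271 - 1/272) = 110025/147424

Sum = 110025/147424


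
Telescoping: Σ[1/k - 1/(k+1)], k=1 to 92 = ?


Telescoping: adjacent terms cancel.
= 1/1 - 1/93
= 1 - 1/93 = 92/93

Sum = 92/93


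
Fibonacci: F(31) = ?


Fibonacci sequence: 1, 1, 2, 3, 5, 8, 13, 21, 34, 55, 89, ...
F(31) = 1346269

F(31) = 1346269


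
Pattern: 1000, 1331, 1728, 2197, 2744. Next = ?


Pattern: perfect cubes: n³
Terms: 1000, 1331, 1728, 2197, 2744
Next term = 3375

Next term = 3375


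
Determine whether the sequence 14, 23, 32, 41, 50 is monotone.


Differences: 9, 9, 9, 9
All differences > 0 → strictly INCREASING

Monotonically increasing


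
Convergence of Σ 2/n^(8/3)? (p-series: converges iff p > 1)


p-series test: Σ c/n^p converges if p > 1, diverges if p ≤ 1 (constant c > 0 doesn't affect convergence).
p = 8/3
8/3 > 1 → CONVERGES

Converges (p = 8/3 > 1)


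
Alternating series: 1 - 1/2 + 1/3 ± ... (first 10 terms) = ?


S = 1 - 1/2 + 1/3 - 1/4 + 1/5 - 1/6 + 1/7 - 1/8 ± ...
= 0.6456
(Full series converges to +ln(2) ≈ +0.6931)

S_10 = 0.6456


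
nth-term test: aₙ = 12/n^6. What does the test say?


lim(n→∞) 12/n^6 = 0
lim aₙ = 0 → nth-term test is INCONCLUSIVE
(Need other tests; this is actually a convergent p-series with p=6 > 1)

Inconclusive (lim aₙ = 0; need another test)


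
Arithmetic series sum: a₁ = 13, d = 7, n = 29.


aₙ = 13 + (29-1)×7 = 209
Sₙ = n(a₁+aₙ)/2 = 29×(13+209)/2
= 29×222/2 = 3219

S_29 = 3219


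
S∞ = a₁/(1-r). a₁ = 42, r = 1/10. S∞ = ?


S∞ = a₁/(1-r) = 42/(1 - 1/10)
= 42/(9/10)
= 140/3

S∞ = 140/3


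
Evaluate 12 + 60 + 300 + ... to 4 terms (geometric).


Sₙ = 12×(5^4 - 1)/(5 - 1)
= 12×(625 - 1)/4
= 12×624/4
= 1872

S_4 = 1872


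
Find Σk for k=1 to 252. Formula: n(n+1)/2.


n(n+1)/2 = 252×253/2 = 63756/2 = 31878

Σk = 31878


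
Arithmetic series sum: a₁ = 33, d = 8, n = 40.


aₙ = 33 + (40-1)×8 = 345
Sₙ = n(a₁+aₙ)/2 = 40×(33+345)/2
= 40×378/2 = 7560

S_40 = 7560


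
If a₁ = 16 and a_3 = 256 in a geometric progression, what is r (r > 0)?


r^(n-1) = aₙ/a₁
r^2 = 256/16 = 16
r = 16^(1/2)
= ±4; taking r > 0 gives r = 4

r = 4


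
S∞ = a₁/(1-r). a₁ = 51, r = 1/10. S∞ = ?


S∞ = a₁/(1-r) = 51/(1 - 1/10)
= 51/(9/10)
= 170/3

S∞ = 170/3


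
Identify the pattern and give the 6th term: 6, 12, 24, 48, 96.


Pattern: geometric (r=2)
Terms: 6, 12, 24, 48, 96
Next term = 192

Next term = 192


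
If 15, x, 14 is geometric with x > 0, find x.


GM = √(15×14) = √210 = 14.4914

GM = 14.4914


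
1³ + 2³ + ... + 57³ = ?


n(n+1)/2 = 57×58/2 = 1653
Σk³ = 1653² = 2732409

Σk³ = 2732409


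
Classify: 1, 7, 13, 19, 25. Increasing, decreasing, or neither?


Differences: 6, 6, 6, 6
All differences > 0 → strictly INCREASING

Monotonically increasing


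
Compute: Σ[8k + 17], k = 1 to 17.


Σ(8k+17) = 8·Σk + 17·n
= 8·153 + 17·17
= 1224 + 289 = 1513

Σ = 1513


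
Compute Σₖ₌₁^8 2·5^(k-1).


Sₙ = 2×(5^8 - 1)/(5 - 1)
= 2×(390625 - 1)/4
= 2×390624/4
= 195312

S_8 = 195312


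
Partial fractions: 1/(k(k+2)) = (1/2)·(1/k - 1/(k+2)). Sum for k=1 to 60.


1/(k(k+2)) = (1/2)·(1/k - 1/(k+2)) (partial fractions)
Telescoping: Σ = (1/2)·(1 + 1/2 - 1/61 - 1/62) = 2775/3782

Sum = 2775/3782


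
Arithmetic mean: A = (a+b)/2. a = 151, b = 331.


AM = (151 + 331)/2 = 482/2 = 241

AM = 241


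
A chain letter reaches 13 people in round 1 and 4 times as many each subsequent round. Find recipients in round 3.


aₙ = a₁·r^(n-1)
= 13×4^2
= 13×16
= 208

a_3 = 208
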